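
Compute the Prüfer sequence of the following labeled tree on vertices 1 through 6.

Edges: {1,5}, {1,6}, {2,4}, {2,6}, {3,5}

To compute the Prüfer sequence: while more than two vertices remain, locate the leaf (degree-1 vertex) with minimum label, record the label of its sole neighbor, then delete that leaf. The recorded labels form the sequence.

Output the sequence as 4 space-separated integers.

Answer: 5 2 6 1

Derivation:
Step 1: leaves = {3,4}. Remove smallest leaf 3, emit neighbor 5.
Step 2: leaves = {4,5}. Remove smallest leaf 4, emit neighbor 2.
Step 3: leaves = {2,5}. Remove smallest leaf 2, emit neighbor 6.
Step 4: leaves = {5,6}. Remove smallest leaf 5, emit neighbor 1.
Done: 2 vertices remain (1, 6). Sequence = [5 2 6 1]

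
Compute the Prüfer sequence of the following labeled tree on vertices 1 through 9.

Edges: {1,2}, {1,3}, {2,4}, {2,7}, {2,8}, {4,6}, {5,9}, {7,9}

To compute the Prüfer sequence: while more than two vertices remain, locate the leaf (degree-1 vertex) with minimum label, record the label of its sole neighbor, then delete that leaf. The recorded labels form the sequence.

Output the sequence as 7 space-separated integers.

Step 1: leaves = {3,5,6,8}. Remove smallest leaf 3, emit neighbor 1.
Step 2: leaves = {1,5,6,8}. Remove smallest leaf 1, emit neighbor 2.
Step 3: leaves = {5,6,8}. Remove smallest leaf 5, emit neighbor 9.
Step 4: leaves = {6,8,9}. Remove smallest leaf 6, emit neighbor 4.
Step 5: leaves = {4,8,9}. Remove smallest leaf 4, emit neighbor 2.
Step 6: leaves = {8,9}. Remove smallest leaf 8, emit neighbor 2.
Step 7: leaves = {2,9}. Remove smallest leaf 2, emit neighbor 7.
Done: 2 vertices remain (7, 9). Sequence = [1 2 9 4 2 2 7]

Answer: 1 2 9 4 2 2 7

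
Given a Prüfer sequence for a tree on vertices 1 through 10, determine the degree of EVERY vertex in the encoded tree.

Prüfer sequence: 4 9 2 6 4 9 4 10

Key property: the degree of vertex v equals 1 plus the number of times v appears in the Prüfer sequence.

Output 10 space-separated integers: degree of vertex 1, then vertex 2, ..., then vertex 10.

p_1 = 4: count[4] becomes 1
p_2 = 9: count[9] becomes 1
p_3 = 2: count[2] becomes 1
p_4 = 6: count[6] becomes 1
p_5 = 4: count[4] becomes 2
p_6 = 9: count[9] becomes 2
p_7 = 4: count[4] becomes 3
p_8 = 10: count[10] becomes 1
Degrees (1 + count): deg[1]=1+0=1, deg[2]=1+1=2, deg[3]=1+0=1, deg[4]=1+3=4, deg[5]=1+0=1, deg[6]=1+1=2, deg[7]=1+0=1, deg[8]=1+0=1, deg[9]=1+2=3, deg[10]=1+1=2

Answer: 1 2 1 4 1 2 1 1 3 2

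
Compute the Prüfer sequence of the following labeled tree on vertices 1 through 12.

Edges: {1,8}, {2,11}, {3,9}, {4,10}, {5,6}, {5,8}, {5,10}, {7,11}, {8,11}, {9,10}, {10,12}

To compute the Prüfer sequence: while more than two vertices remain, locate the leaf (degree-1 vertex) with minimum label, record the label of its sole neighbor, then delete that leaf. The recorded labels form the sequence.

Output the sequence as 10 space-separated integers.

Step 1: leaves = {1,2,3,4,6,7,12}. Remove smallest leaf 1, emit neighbor 8.
Step 2: leaves = {2,3,4,6,7,12}. Remove smallest leaf 2, emit neighbor 11.
Step 3: leaves = {3,4,6,7,12}. Remove smallest leaf 3, emit neighbor 9.
Step 4: leaves = {4,6,7,9,12}. Remove smallest leaf 4, emit neighbor 10.
Step 5: leaves = {6,7,9,12}. Remove smallest leaf 6, emit neighbor 5.
Step 6: leaves = {7,9,12}. Remove smallest leaf 7, emit neighbor 11.
Step 7: leaves = {9,11,12}. Remove smallest leaf 9, emit neighbor 10.
Step 8: leaves = {11,12}. Remove smallest leaf 11, emit neighbor 8.
Step 9: leaves = {8,12}. Remove smallest leaf 8, emit neighbor 5.
Step 10: leaves = {5,12}. Remove smallest leaf 5, emit neighbor 10.
Done: 2 vertices remain (10, 12). Sequence = [8 11 9 10 5 11 10 8 5 10]

Answer: 8 11 9 10 5 11 10 8 5 10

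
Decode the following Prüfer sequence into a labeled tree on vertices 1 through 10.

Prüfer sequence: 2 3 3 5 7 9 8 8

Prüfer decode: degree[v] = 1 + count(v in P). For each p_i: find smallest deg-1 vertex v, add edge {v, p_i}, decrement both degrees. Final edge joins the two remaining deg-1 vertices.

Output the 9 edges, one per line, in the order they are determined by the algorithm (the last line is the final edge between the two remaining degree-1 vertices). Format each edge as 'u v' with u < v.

Answer: 1 2
2 3
3 4
3 5
5 7
6 9
7 8
8 9
8 10

Derivation:
Initial degrees: {1:1, 2:2, 3:3, 4:1, 5:2, 6:1, 7:2, 8:3, 9:2, 10:1}
Step 1: smallest deg-1 vertex = 1, p_1 = 2. Add edge {1,2}. Now deg[1]=0, deg[2]=1.
Step 2: smallest deg-1 vertex = 2, p_2 = 3. Add edge {2,3}. Now deg[2]=0, deg[3]=2.
Step 3: smallest deg-1 vertex = 4, p_3 = 3. Add edge {3,4}. Now deg[4]=0, deg[3]=1.
Step 4: smallest deg-1 vertex = 3, p_4 = 5. Add edge {3,5}. Now deg[3]=0, deg[5]=1.
Step 5: smallest deg-1 vertex = 5, p_5 = 7. Add edge {5,7}. Now deg[5]=0, deg[7]=1.
Step 6: smallest deg-1 vertex = 6, p_6 = 9. Add edge {6,9}. Now deg[6]=0, deg[9]=1.
Step 7: smallest deg-1 vertex = 7, p_7 = 8. Add edge {7,8}. Now deg[7]=0, deg[8]=2.
Step 8: smallest deg-1 vertex = 9, p_8 = 8. Add edge {8,9}. Now deg[9]=0, deg[8]=1.
Final: two remaining deg-1 vertices are 8, 10. Add edge {8,10}.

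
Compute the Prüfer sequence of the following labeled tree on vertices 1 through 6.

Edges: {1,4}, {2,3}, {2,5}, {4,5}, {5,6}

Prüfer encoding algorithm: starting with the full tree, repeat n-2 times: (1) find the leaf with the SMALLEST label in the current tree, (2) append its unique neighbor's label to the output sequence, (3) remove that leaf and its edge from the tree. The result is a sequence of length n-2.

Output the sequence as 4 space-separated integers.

Answer: 4 2 5 5

Derivation:
Step 1: leaves = {1,3,6}. Remove smallest leaf 1, emit neighbor 4.
Step 2: leaves = {3,4,6}. Remove smallest leaf 3, emit neighbor 2.
Step 3: leaves = {2,4,6}. Remove smallest leaf 2, emit neighbor 5.
Step 4: leaves = {4,6}. Remove smallest leaf 4, emit neighbor 5.
Done: 2 vertices remain (5, 6). Sequence = [4 2 5 5]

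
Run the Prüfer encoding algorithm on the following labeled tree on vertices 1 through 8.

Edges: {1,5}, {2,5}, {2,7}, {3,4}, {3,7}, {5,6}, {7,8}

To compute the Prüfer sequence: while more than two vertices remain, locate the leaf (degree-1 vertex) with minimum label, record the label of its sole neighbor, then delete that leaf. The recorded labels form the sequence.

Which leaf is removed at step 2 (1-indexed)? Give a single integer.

Answer: 4

Derivation:
Step 1: current leaves = {1,4,6,8}. Remove leaf 1 (neighbor: 5).
Step 2: current leaves = {4,6,8}. Remove leaf 4 (neighbor: 3).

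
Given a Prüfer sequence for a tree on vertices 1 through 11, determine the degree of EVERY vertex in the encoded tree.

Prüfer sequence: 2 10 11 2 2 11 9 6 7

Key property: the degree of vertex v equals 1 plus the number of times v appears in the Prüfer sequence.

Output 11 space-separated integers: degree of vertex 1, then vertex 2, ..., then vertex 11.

p_1 = 2: count[2] becomes 1
p_2 = 10: count[10] becomes 1
p_3 = 11: count[11] becomes 1
p_4 = 2: count[2] becomes 2
p_5 = 2: count[2] becomes 3
p_6 = 11: count[11] becomes 2
p_7 = 9: count[9] becomes 1
p_8 = 6: count[6] becomes 1
p_9 = 7: count[7] becomes 1
Degrees (1 + count): deg[1]=1+0=1, deg[2]=1+3=4, deg[3]=1+0=1, deg[4]=1+0=1, deg[5]=1+0=1, deg[6]=1+1=2, deg[7]=1+1=2, deg[8]=1+0=1, deg[9]=1+1=2, deg[10]=1+1=2, deg[11]=1+2=3

Answer: 1 4 1 1 1 2 2 1 2 2 3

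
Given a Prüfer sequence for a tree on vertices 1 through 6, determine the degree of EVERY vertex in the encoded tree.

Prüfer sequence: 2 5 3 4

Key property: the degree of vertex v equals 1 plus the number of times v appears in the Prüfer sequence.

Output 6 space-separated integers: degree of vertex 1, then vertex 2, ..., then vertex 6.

p_1 = 2: count[2] becomes 1
p_2 = 5: count[5] becomes 1
p_3 = 3: count[3] becomes 1
p_4 = 4: count[4] becomes 1
Degrees (1 + count): deg[1]=1+0=1, deg[2]=1+1=2, deg[3]=1+1=2, deg[4]=1+1=2, deg[5]=1+1=2, deg[6]=1+0=1

Answer: 1 2 2 2 2 1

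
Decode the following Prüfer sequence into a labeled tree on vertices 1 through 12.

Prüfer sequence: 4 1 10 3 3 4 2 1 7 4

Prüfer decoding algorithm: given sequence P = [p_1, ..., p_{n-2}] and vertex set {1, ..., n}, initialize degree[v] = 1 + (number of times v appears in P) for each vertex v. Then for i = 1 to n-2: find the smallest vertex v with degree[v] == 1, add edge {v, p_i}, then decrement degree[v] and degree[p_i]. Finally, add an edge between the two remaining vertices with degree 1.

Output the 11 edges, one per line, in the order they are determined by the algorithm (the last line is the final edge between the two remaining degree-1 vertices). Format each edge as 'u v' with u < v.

Initial degrees: {1:3, 2:2, 3:3, 4:4, 5:1, 6:1, 7:2, 8:1, 9:1, 10:2, 11:1, 12:1}
Step 1: smallest deg-1 vertex = 5, p_1 = 4. Add edge {4,5}. Now deg[5]=0, deg[4]=3.
Step 2: smallest deg-1 vertex = 6, p_2 = 1. Add edge {1,6}. Now deg[6]=0, deg[1]=2.
Step 3: smallest deg-1 vertex = 8, p_3 = 10. Add edge {8,10}. Now deg[8]=0, deg[10]=1.
Step 4: smallest deg-1 vertex = 9, p_4 = 3. Add edge {3,9}. Now deg[9]=0, deg[3]=2.
Step 5: smallest deg-1 vertex = 10, p_5 = 3. Add edge {3,10}. Now deg[10]=0, deg[3]=1.
Step 6: smallest deg-1 vertex = 3, p_6 = 4. Add edge {3,4}. Now deg[3]=0, deg[4]=2.
Step 7: smallest deg-1 vertex = 11, p_7 = 2. Add edge {2,11}. Now deg[11]=0, deg[2]=1.
Step 8: smallest deg-1 vertex = 2, p_8 = 1. Add edge {1,2}. Now deg[2]=0, deg[1]=1.
Step 9: smallest deg-1 vertex = 1, p_9 = 7. Add edge {1,7}. Now deg[1]=0, deg[7]=1.
Step 10: smallest deg-1 vertex = 7, p_10 = 4. Add edge {4,7}. Now deg[7]=0, deg[4]=1.
Final: two remaining deg-1 vertices are 4, 12. Add edge {4,12}.

Answer: 4 5
1 6
8 10
3 9
3 10
3 4
2 11
1 2
1 7
4 7
4 12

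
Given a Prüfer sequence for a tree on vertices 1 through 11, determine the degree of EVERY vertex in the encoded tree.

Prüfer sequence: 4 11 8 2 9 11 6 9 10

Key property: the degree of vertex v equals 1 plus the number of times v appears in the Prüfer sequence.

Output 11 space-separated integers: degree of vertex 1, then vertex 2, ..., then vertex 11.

p_1 = 4: count[4] becomes 1
p_2 = 11: count[11] becomes 1
p_3 = 8: count[8] becomes 1
p_4 = 2: count[2] becomes 1
p_5 = 9: count[9] becomes 1
p_6 = 11: count[11] becomes 2
p_7 = 6: count[6] becomes 1
p_8 = 9: count[9] becomes 2
p_9 = 10: count[10] becomes 1
Degrees (1 + count): deg[1]=1+0=1, deg[2]=1+1=2, deg[3]=1+0=1, deg[4]=1+1=2, deg[5]=1+0=1, deg[6]=1+1=2, deg[7]=1+0=1, deg[8]=1+1=2, deg[9]=1+2=3, deg[10]=1+1=2, deg[11]=1+2=3

Answer: 1 2 1 2 1 2 1 2 3 2 3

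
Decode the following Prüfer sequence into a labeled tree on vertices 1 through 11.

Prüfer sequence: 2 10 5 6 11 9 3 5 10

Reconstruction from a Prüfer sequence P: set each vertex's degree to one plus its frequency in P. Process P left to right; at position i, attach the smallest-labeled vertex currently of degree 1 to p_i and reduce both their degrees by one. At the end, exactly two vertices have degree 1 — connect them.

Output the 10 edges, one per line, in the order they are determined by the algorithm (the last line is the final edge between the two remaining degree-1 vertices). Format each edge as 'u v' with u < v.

Answer: 1 2
2 10
4 5
6 7
6 11
8 9
3 9
3 5
5 10
10 11

Derivation:
Initial degrees: {1:1, 2:2, 3:2, 4:1, 5:3, 6:2, 7:1, 8:1, 9:2, 10:3, 11:2}
Step 1: smallest deg-1 vertex = 1, p_1 = 2. Add edge {1,2}. Now deg[1]=0, deg[2]=1.
Step 2: smallest deg-1 vertex = 2, p_2 = 10. Add edge {2,10}. Now deg[2]=0, deg[10]=2.
Step 3: smallest deg-1 vertex = 4, p_3 = 5. Add edge {4,5}. Now deg[4]=0, deg[5]=2.
Step 4: smallest deg-1 vertex = 7, p_4 = 6. Add edge {6,7}. Now deg[7]=0, deg[6]=1.
Step 5: smallest deg-1 vertex = 6, p_5 = 11. Add edge {6,11}. Now deg[6]=0, deg[11]=1.
Step 6: smallest deg-1 vertex = 8, p_6 = 9. Add edge {8,9}. Now deg[8]=0, deg[9]=1.
Step 7: smallest deg-1 vertex = 9, p_7 = 3. Add edge {3,9}. Now deg[9]=0, deg[3]=1.
Step 8: smallest deg-1 vertex = 3, p_8 = 5. Add edge {3,5}. Now deg[3]=0, deg[5]=1.
Step 9: smallest deg-1 vertex = 5, p_9 = 10. Add edge {5,10}. Now deg[5]=0, deg[10]=1.
Final: two remaining deg-1 vertices are 10, 11. Add edge {10,11}.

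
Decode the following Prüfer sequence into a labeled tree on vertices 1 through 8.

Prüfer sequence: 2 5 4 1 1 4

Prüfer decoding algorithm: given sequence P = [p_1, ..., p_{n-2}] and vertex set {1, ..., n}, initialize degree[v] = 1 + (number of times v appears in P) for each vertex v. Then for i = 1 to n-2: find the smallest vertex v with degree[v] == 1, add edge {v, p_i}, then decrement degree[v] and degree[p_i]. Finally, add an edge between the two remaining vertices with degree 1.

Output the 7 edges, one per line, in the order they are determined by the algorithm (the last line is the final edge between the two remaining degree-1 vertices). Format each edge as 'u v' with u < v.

Answer: 2 3
2 5
4 5
1 6
1 7
1 4
4 8

Derivation:
Initial degrees: {1:3, 2:2, 3:1, 4:3, 5:2, 6:1, 7:1, 8:1}
Step 1: smallest deg-1 vertex = 3, p_1 = 2. Add edge {2,3}. Now deg[3]=0, deg[2]=1.
Step 2: smallest deg-1 vertex = 2, p_2 = 5. Add edge {2,5}. Now deg[2]=0, deg[5]=1.
Step 3: smallest deg-1 vertex = 5, p_3 = 4. Add edge {4,5}. Now deg[5]=0, deg[4]=2.
Step 4: smallest deg-1 vertex = 6, p_4 = 1. Add edge {1,6}. Now deg[6]=0, deg[1]=2.
Step 5: smallest deg-1 vertex = 7, p_5 = 1. Add edge {1,7}. Now deg[7]=0, deg[1]=1.
Step 6: smallest deg-1 vertex = 1, p_6 = 4. Add edge {1,4}. Now deg[1]=0, deg[4]=1.
Final: two remaining deg-1 vertices are 4, 8. Add edge {4,8}.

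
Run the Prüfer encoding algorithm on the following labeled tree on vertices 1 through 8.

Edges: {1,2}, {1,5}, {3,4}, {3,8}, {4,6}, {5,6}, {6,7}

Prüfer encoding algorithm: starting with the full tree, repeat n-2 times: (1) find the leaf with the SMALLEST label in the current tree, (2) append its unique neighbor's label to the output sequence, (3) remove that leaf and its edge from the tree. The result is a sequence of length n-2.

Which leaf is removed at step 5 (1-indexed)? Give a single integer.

Answer: 6

Derivation:
Step 1: current leaves = {2,7,8}. Remove leaf 2 (neighbor: 1).
Step 2: current leaves = {1,7,8}. Remove leaf 1 (neighbor: 5).
Step 3: current leaves = {5,7,8}. Remove leaf 5 (neighbor: 6).
Step 4: current leaves = {7,8}. Remove leaf 7 (neighbor: 6).
Step 5: current leaves = {6,8}. Remove leaf 6 (neighbor: 4).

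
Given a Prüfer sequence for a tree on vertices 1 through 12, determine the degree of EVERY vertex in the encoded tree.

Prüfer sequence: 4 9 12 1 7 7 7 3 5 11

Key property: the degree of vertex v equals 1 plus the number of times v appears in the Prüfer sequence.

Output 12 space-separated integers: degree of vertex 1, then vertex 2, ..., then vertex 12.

p_1 = 4: count[4] becomes 1
p_2 = 9: count[9] becomes 1
p_3 = 12: count[12] becomes 1
p_4 = 1: count[1] becomes 1
p_5 = 7: count[7] becomes 1
p_6 = 7: count[7] becomes 2
p_7 = 7: count[7] becomes 3
p_8 = 3: count[3] becomes 1
p_9 = 5: count[5] becomes 1
p_10 = 11: count[11] becomes 1
Degrees (1 + count): deg[1]=1+1=2, deg[2]=1+0=1, deg[3]=1+1=2, deg[4]=1+1=2, deg[5]=1+1=2, deg[6]=1+0=1, deg[7]=1+3=4, deg[8]=1+0=1, deg[9]=1+1=2, deg[10]=1+0=1, deg[11]=1+1=2, deg[12]=1+1=2

Answer: 2 1 2 2 2 1 4 1 2 1 2 2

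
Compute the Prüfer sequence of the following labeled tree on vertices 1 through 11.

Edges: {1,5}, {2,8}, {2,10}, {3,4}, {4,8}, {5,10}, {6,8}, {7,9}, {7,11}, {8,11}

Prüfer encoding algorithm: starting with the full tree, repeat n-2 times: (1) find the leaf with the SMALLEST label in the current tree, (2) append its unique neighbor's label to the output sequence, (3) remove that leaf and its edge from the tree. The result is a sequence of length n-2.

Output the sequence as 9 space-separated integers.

Answer: 5 4 8 10 8 7 11 2 8

Derivation:
Step 1: leaves = {1,3,6,9}. Remove smallest leaf 1, emit neighbor 5.
Step 2: leaves = {3,5,6,9}. Remove smallest leaf 3, emit neighbor 4.
Step 3: leaves = {4,5,6,9}. Remove smallest leaf 4, emit neighbor 8.
Step 4: leaves = {5,6,9}. Remove smallest leaf 5, emit neighbor 10.
Step 5: leaves = {6,9,10}. Remove smallest leaf 6, emit neighbor 8.
Step 6: leaves = {9,10}. Remove smallest leaf 9, emit neighbor 7.
Step 7: leaves = {7,10}. Remove smallest leaf 7, emit neighbor 11.
Step 8: leaves = {10,11}. Remove smallest leaf 10, emit neighbor 2.
Step 9: leaves = {2,11}. Remove smallest leaf 2, emit neighbor 8.
Done: 2 vertices remain (8, 11). Sequence = [5 4 8 10 8 7 11 2 8]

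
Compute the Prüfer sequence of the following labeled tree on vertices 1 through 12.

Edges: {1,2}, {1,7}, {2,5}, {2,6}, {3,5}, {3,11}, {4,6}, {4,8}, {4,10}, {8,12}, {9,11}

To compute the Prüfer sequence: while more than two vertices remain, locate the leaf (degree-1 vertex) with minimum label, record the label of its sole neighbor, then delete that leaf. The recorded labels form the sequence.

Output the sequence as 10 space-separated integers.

Step 1: leaves = {7,9,10,12}. Remove smallest leaf 7, emit neighbor 1.
Step 2: leaves = {1,9,10,12}. Remove smallest leaf 1, emit neighbor 2.
Step 3: leaves = {9,10,12}. Remove smallest leaf 9, emit neighbor 11.
Step 4: leaves = {10,11,12}. Remove smallest leaf 10, emit neighbor 4.
Step 5: leaves = {11,12}. Remove smallest leaf 11, emit neighbor 3.
Step 6: leaves = {3,12}. Remove smallest leaf 3, emit neighbor 5.
Step 7: leaves = {5,12}. Remove smallest leaf 5, emit neighbor 2.
Step 8: leaves = {2,12}. Remove smallest leaf 2, emit neighbor 6.
Step 9: leaves = {6,12}. Remove smallest leaf 6, emit neighbor 4.
Step 10: leaves = {4,12}. Remove smallest leaf 4, emit neighbor 8.
Done: 2 vertices remain (8, 12). Sequence = [1 2 11 4 3 5 2 6 4 8]

Answer: 1 2 11 4 3 5 2 6 4 8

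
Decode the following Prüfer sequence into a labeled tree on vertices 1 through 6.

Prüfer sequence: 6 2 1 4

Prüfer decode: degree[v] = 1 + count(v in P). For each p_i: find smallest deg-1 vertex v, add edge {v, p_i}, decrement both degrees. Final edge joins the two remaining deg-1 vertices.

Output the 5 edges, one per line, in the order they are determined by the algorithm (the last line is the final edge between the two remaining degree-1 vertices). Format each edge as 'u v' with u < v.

Initial degrees: {1:2, 2:2, 3:1, 4:2, 5:1, 6:2}
Step 1: smallest deg-1 vertex = 3, p_1 = 6. Add edge {3,6}. Now deg[3]=0, deg[6]=1.
Step 2: smallest deg-1 vertex = 5, p_2 = 2. Add edge {2,5}. Now deg[5]=0, deg[2]=1.
Step 3: smallest deg-1 vertex = 2, p_3 = 1. Add edge {1,2}. Now deg[2]=0, deg[1]=1.
Step 4: smallest deg-1 vertex = 1, p_4 = 4. Add edge {1,4}. Now deg[1]=0, deg[4]=1.
Final: two remaining deg-1 vertices are 4, 6. Add edge {4,6}.

Answer: 3 6
2 5
1 2
1 4
4 6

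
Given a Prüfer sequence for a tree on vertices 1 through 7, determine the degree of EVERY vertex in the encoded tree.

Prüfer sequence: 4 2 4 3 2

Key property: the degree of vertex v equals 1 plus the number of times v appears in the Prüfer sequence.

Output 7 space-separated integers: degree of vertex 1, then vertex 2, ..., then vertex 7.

p_1 = 4: count[4] becomes 1
p_2 = 2: count[2] becomes 1
p_3 = 4: count[4] becomes 2
p_4 = 3: count[3] becomes 1
p_5 = 2: count[2] becomes 2
Degrees (1 + count): deg[1]=1+0=1, deg[2]=1+2=3, deg[3]=1+1=2, deg[4]=1+2=3, deg[5]=1+0=1, deg[6]=1+0=1, deg[7]=1+0=1

Answer: 1 3 2 3 1 1 1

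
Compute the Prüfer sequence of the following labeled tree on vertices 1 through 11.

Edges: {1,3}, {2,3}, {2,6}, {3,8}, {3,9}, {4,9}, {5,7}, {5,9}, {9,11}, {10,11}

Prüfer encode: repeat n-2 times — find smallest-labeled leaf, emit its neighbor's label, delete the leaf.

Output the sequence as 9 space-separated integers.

Step 1: leaves = {1,4,6,7,8,10}. Remove smallest leaf 1, emit neighbor 3.
Step 2: leaves = {4,6,7,8,10}. Remove smallest leaf 4, emit neighbor 9.
Step 3: leaves = {6,7,8,10}. Remove smallest leaf 6, emit neighbor 2.
Step 4: leaves = {2,7,8,10}. Remove smallest leaf 2, emit neighbor 3.
Step 5: leaves = {7,8,10}. Remove smallest leaf 7, emit neighbor 5.
Step 6: leaves = {5,8,10}. Remove smallest leaf 5, emit neighbor 9.
Step 7: leaves = {8,10}. Remove smallest leaf 8, emit neighbor 3.
Step 8: leaves = {3,10}. Remove smallest leaf 3, emit neighbor 9.
Step 9: leaves = {9,10}. Remove smallest leaf 9, emit neighbor 11.
Done: 2 vertices remain (10, 11). Sequence = [3 9 2 3 5 9 3 9 11]

Answer: 3 9 2 3 5 9 3 9 11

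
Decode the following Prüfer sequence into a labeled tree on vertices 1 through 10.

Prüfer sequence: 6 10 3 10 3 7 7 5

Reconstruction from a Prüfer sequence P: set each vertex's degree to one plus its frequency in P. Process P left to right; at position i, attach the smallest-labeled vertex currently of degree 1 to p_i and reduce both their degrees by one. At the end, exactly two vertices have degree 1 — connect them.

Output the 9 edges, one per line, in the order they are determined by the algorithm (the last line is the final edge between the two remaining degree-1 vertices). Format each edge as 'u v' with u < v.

Answer: 1 6
2 10
3 4
6 10
3 8
3 7
7 9
5 7
5 10

Derivation:
Initial degrees: {1:1, 2:1, 3:3, 4:1, 5:2, 6:2, 7:3, 8:1, 9:1, 10:3}
Step 1: smallest deg-1 vertex = 1, p_1 = 6. Add edge {1,6}. Now deg[1]=0, deg[6]=1.
Step 2: smallest deg-1 vertex = 2, p_2 = 10. Add edge {2,10}. Now deg[2]=0, deg[10]=2.
Step 3: smallest deg-1 vertex = 4, p_3 = 3. Add edge {3,4}. Now deg[4]=0, deg[3]=2.
Step 4: smallest deg-1 vertex = 6, p_4 = 10. Add edge {6,10}. Now deg[6]=0, deg[10]=1.
Step 5: smallest deg-1 vertex = 8, p_5 = 3. Add edge {3,8}. Now deg[8]=0, deg[3]=1.
Step 6: smallest deg-1 vertex = 3, p_6 = 7. Add edge {3,7}. Now deg[3]=0, deg[7]=2.
Step 7: smallest deg-1 vertex = 9, p_7 = 7. Add edge {7,9}. Now deg[9]=0, deg[7]=1.
Step 8: smallest deg-1 vertex = 7, p_8 = 5. Add edge {5,7}. Now deg[7]=0, deg[5]=1.
Final: two remaining deg-1 vertices are 5, 10. Add edge {5,10}.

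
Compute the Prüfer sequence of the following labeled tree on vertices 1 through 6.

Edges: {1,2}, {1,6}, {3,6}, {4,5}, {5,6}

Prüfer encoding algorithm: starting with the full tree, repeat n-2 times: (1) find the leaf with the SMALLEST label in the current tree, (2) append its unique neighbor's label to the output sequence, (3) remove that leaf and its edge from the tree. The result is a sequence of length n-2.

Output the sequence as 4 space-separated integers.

Step 1: leaves = {2,3,4}. Remove smallest leaf 2, emit neighbor 1.
Step 2: leaves = {1,3,4}. Remove smallest leaf 1, emit neighbor 6.
Step 3: leaves = {3,4}. Remove smallest leaf 3, emit neighbor 6.
Step 4: leaves = {4,6}. Remove smallest leaf 4, emit neighbor 5.
Done: 2 vertices remain (5, 6). Sequence = [1 6 6 5]

Answer: 1 6 6 5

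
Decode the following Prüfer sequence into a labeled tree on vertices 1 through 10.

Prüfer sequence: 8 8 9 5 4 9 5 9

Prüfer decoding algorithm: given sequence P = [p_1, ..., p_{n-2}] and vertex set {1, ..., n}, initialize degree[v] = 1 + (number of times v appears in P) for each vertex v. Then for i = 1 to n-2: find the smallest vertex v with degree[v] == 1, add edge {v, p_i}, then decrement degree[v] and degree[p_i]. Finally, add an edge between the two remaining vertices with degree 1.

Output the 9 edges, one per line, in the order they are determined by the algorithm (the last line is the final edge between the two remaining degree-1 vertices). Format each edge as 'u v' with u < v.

Answer: 1 8
2 8
3 9
5 6
4 7
4 9
5 8
5 9
9 10

Derivation:
Initial degrees: {1:1, 2:1, 3:1, 4:2, 5:3, 6:1, 7:1, 8:3, 9:4, 10:1}
Step 1: smallest deg-1 vertex = 1, p_1 = 8. Add edge {1,8}. Now deg[1]=0, deg[8]=2.
Step 2: smallest deg-1 vertex = 2, p_2 = 8. Add edge {2,8}. Now deg[2]=0, deg[8]=1.
Step 3: smallest deg-1 vertex = 3, p_3 = 9. Add edge {3,9}. Now deg[3]=0, deg[9]=3.
Step 4: smallest deg-1 vertex = 6, p_4 = 5. Add edge {5,6}. Now deg[6]=0, deg[5]=2.
Step 5: smallest deg-1 vertex = 7, p_5 = 4. Add edge {4,7}. Now deg[7]=0, deg[4]=1.
Step 6: smallest deg-1 vertex = 4, p_6 = 9. Add edge {4,9}. Now deg[4]=0, deg[9]=2.
Step 7: smallest deg-1 vertex = 8, p_7 = 5. Add edge {5,8}. Now deg[8]=0, deg[5]=1.
Step 8: smallest deg-1 vertex = 5, p_8 = 9. Add edge {5,9}. Now deg[5]=0, deg[9]=1.
Final: two remaining deg-1 vertices are 9, 10. Add edge {9,10}.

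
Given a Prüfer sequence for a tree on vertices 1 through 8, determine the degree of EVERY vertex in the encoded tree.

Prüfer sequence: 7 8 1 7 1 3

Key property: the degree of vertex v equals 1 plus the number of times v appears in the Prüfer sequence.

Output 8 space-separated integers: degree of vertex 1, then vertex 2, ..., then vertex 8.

p_1 = 7: count[7] becomes 1
p_2 = 8: count[8] becomes 1
p_3 = 1: count[1] becomes 1
p_4 = 7: count[7] becomes 2
p_5 = 1: count[1] becomes 2
p_6 = 3: count[3] becomes 1
Degrees (1 + count): deg[1]=1+2=3, deg[2]=1+0=1, deg[3]=1+1=2, deg[4]=1+0=1, deg[5]=1+0=1, deg[6]=1+0=1, deg[7]=1+2=3, deg[8]=1+1=2

Answer: 3 1 2 1 1 1 3 2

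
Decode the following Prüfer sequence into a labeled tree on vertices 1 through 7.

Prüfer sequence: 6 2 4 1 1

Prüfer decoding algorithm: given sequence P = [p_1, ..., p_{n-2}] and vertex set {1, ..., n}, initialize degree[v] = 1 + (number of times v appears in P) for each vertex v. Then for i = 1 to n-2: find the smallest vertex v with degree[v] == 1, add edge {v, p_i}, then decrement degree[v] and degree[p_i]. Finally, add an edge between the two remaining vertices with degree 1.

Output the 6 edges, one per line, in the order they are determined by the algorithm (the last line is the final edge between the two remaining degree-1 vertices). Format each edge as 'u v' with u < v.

Answer: 3 6
2 5
2 4
1 4
1 6
1 7

Derivation:
Initial degrees: {1:3, 2:2, 3:1, 4:2, 5:1, 6:2, 7:1}
Step 1: smallest deg-1 vertex = 3, p_1 = 6. Add edge {3,6}. Now deg[3]=0, deg[6]=1.
Step 2: smallest deg-1 vertex = 5, p_2 = 2. Add edge {2,5}. Now deg[5]=0, deg[2]=1.
Step 3: smallest deg-1 vertex = 2, p_3 = 4. Add edge {2,4}. Now deg[2]=0, deg[4]=1.
Step 4: smallest deg-1 vertex = 4, p_4 = 1. Add edge {1,4}. Now deg[4]=0, deg[1]=2.
Step 5: smallest deg-1 vertex = 6, p_5 = 1. Add edge {1,6}. Now deg[6]=0, deg[1]=1.
Final: two remaining deg-1 vertices are 1, 7. Add edge {1,7}.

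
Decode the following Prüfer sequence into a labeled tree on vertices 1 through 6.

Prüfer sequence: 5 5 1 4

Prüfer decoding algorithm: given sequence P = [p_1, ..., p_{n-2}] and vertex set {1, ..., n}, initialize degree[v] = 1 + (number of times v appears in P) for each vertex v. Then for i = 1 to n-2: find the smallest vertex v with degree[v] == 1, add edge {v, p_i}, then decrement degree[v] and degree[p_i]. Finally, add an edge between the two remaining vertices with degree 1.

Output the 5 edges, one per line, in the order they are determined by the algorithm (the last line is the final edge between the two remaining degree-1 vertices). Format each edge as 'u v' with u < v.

Initial degrees: {1:2, 2:1, 3:1, 4:2, 5:3, 6:1}
Step 1: smallest deg-1 vertex = 2, p_1 = 5. Add edge {2,5}. Now deg[2]=0, deg[5]=2.
Step 2: smallest deg-1 vertex = 3, p_2 = 5. Add edge {3,5}. Now deg[3]=0, deg[5]=1.
Step 3: smallest deg-1 vertex = 5, p_3 = 1. Add edge {1,5}. Now deg[5]=0, deg[1]=1.
Step 4: smallest deg-1 vertex = 1, p_4 = 4. Add edge {1,4}. Now deg[1]=0, deg[4]=1.
Final: two remaining deg-1 vertices are 4, 6. Add edge {4,6}.

Answer: 2 5
3 5
1 5
1 4
4 6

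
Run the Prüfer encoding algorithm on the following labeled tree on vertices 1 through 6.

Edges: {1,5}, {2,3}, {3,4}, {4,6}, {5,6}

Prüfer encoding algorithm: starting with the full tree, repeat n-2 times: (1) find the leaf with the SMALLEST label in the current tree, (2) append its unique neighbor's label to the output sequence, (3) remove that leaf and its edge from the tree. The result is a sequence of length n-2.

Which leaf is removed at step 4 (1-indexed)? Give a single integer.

Step 1: current leaves = {1,2}. Remove leaf 1 (neighbor: 5).
Step 2: current leaves = {2,5}. Remove leaf 2 (neighbor: 3).
Step 3: current leaves = {3,5}. Remove leaf 3 (neighbor: 4).
Step 4: current leaves = {4,5}. Remove leaf 4 (neighbor: 6).

Answer: 4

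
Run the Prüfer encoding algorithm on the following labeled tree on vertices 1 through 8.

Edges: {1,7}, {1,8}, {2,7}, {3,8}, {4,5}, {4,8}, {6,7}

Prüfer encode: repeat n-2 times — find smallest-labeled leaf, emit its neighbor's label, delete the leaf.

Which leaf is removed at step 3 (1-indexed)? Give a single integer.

Answer: 5

Derivation:
Step 1: current leaves = {2,3,5,6}. Remove leaf 2 (neighbor: 7).
Step 2: current leaves = {3,5,6}. Remove leaf 3 (neighbor: 8).
Step 3: current leaves = {5,6}. Remove leaf 5 (neighbor: 4).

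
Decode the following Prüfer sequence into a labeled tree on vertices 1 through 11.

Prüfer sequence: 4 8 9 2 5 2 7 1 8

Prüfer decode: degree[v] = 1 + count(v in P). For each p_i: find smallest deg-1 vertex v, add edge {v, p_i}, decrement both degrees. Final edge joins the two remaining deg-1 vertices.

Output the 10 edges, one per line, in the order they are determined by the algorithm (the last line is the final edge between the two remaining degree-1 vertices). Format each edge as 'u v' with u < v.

Initial degrees: {1:2, 2:3, 3:1, 4:2, 5:2, 6:1, 7:2, 8:3, 9:2, 10:1, 11:1}
Step 1: smallest deg-1 vertex = 3, p_1 = 4. Add edge {3,4}. Now deg[3]=0, deg[4]=1.
Step 2: smallest deg-1 vertex = 4, p_2 = 8. Add edge {4,8}. Now deg[4]=0, deg[8]=2.
Step 3: smallest deg-1 vertex = 6, p_3 = 9. Add edge {6,9}. Now deg[6]=0, deg[9]=1.
Step 4: smallest deg-1 vertex = 9, p_4 = 2. Add edge {2,9}. Now deg[9]=0, deg[2]=2.
Step 5: smallest deg-1 vertex = 10, p_5 = 5. Add edge {5,10}. Now deg[10]=0, deg[5]=1.
Step 6: smallest deg-1 vertex = 5, p_6 = 2. Add edge {2,5}. Now deg[5]=0, deg[2]=1.
Step 7: smallest deg-1 vertex = 2, p_7 = 7. Add edge {2,7}. Now deg[2]=0, deg[7]=1.
Step 8: smallest deg-1 vertex = 7, p_8 = 1. Add edge {1,7}. Now deg[7]=0, deg[1]=1.
Step 9: smallest deg-1 vertex = 1, p_9 = 8. Add edge {1,8}. Now deg[1]=0, deg[8]=1.
Final: two remaining deg-1 vertices are 8, 11. Add edge {8,11}.

Answer: 3 4
4 8
6 9
2 9
5 10
2 5
2 7
1 7
1 8
8 11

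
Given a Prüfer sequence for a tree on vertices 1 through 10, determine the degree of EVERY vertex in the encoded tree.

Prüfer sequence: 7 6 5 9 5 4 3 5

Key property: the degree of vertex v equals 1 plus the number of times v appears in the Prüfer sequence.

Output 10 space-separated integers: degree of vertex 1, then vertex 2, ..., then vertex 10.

p_1 = 7: count[7] becomes 1
p_2 = 6: count[6] becomes 1
p_3 = 5: count[5] becomes 1
p_4 = 9: count[9] becomes 1
p_5 = 5: count[5] becomes 2
p_6 = 4: count[4] becomes 1
p_7 = 3: count[3] becomes 1
p_8 = 5: count[5] becomes 3
Degrees (1 + count): deg[1]=1+0=1, deg[2]=1+0=1, deg[3]=1+1=2, deg[4]=1+1=2, deg[5]=1+3=4, deg[6]=1+1=2, deg[7]=1+1=2, deg[8]=1+0=1, deg[9]=1+1=2, deg[10]=1+0=1

Answer: 1 1 2 2 4 2 2 1 2 1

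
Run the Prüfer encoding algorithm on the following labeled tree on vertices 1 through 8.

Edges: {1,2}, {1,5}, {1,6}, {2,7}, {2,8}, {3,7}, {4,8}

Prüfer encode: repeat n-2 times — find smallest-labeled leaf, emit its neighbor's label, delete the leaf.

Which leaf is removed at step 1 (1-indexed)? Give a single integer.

Answer: 3

Derivation:
Step 1: current leaves = {3,4,5,6}. Remove leaf 3 (neighbor: 7).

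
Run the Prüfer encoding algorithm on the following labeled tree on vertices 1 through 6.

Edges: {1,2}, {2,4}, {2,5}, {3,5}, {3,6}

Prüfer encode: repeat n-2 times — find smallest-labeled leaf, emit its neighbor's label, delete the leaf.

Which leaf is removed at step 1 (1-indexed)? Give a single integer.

Step 1: current leaves = {1,4,6}. Remove leaf 1 (neighbor: 2).

Answer: 1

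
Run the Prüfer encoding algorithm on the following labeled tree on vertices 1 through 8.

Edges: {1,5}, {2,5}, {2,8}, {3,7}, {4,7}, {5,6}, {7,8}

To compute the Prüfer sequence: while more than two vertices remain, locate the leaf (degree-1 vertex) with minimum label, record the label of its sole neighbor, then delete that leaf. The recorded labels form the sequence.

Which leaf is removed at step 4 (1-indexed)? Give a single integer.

Step 1: current leaves = {1,3,4,6}. Remove leaf 1 (neighbor: 5).
Step 2: current leaves = {3,4,6}. Remove leaf 3 (neighbor: 7).
Step 3: current leaves = {4,6}. Remove leaf 4 (neighbor: 7).
Step 4: current leaves = {6,7}. Remove leaf 6 (neighbor: 5).

Answer: 6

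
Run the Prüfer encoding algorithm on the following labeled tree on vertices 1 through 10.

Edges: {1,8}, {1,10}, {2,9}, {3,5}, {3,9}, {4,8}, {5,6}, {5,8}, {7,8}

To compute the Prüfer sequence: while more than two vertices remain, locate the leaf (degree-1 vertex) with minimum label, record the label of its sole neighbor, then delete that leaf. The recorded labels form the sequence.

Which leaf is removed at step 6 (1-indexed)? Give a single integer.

Step 1: current leaves = {2,4,6,7,10}. Remove leaf 2 (neighbor: 9).
Step 2: current leaves = {4,6,7,9,10}. Remove leaf 4 (neighbor: 8).
Step 3: current leaves = {6,7,9,10}. Remove leaf 6 (neighbor: 5).
Step 4: current leaves = {7,9,10}. Remove leaf 7 (neighbor: 8).
Step 5: current leaves = {9,10}. Remove leaf 9 (neighbor: 3).
Step 6: current leaves = {3,10}. Remove leaf 3 (neighbor: 5).

Answer: 3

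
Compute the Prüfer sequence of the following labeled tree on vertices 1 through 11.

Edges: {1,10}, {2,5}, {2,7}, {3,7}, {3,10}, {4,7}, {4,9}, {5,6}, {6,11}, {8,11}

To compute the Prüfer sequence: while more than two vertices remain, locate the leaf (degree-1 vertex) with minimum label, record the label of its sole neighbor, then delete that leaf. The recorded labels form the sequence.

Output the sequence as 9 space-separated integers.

Answer: 10 11 4 7 3 7 2 5 6

Derivation:
Step 1: leaves = {1,8,9}. Remove smallest leaf 1, emit neighbor 10.
Step 2: leaves = {8,9,10}. Remove smallest leaf 8, emit neighbor 11.
Step 3: leaves = {9,10,11}. Remove smallest leaf 9, emit neighbor 4.
Step 4: leaves = {4,10,11}. Remove smallest leaf 4, emit neighbor 7.
Step 5: leaves = {10,11}. Remove smallest leaf 10, emit neighbor 3.
Step 6: leaves = {3,11}. Remove smallest leaf 3, emit neighbor 7.
Step 7: leaves = {7,11}. Remove smallest leaf 7, emit neighbor 2.
Step 8: leaves = {2,11}. Remove smallest leaf 2, emit neighbor 5.
Step 9: leaves = {5,11}. Remove smallest leaf 5, emit neighbor 6.
Done: 2 vertices remain (6, 11). Sequence = [10 11 4 7 3 7 2 5 6]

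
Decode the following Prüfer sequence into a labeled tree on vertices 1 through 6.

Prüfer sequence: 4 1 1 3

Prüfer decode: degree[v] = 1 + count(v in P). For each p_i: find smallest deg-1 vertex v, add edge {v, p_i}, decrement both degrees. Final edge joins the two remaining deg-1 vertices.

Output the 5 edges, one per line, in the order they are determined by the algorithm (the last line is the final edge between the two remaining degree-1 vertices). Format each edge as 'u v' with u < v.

Answer: 2 4
1 4
1 5
1 3
3 6

Derivation:
Initial degrees: {1:3, 2:1, 3:2, 4:2, 5:1, 6:1}
Step 1: smallest deg-1 vertex = 2, p_1 = 4. Add edge {2,4}. Now deg[2]=0, deg[4]=1.
Step 2: smallest deg-1 vertex = 4, p_2 = 1. Add edge {1,4}. Now deg[4]=0, deg[1]=2.
Step 3: smallest deg-1 vertex = 5, p_3 = 1. Add edge {1,5}. Now deg[5]=0, deg[1]=1.
Step 4: smallest deg-1 vertex = 1, p_4 = 3. Add edge {1,3}. Now deg[1]=0, deg[3]=1.
Final: two remaining deg-1 vertices are 3, 6. Add edge {3,6}.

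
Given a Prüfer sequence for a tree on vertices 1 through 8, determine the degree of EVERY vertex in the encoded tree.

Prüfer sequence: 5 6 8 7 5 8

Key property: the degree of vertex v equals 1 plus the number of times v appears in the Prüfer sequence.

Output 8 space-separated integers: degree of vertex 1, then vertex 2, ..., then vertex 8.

Answer: 1 1 1 1 3 2 2 3

Derivation:
p_1 = 5: count[5] becomes 1
p_2 = 6: count[6] becomes 1
p_3 = 8: count[8] becomes 1
p_4 = 7: count[7] becomes 1
p_5 = 5: count[5] becomes 2
p_6 = 8: count[8] becomes 2
Degrees (1 + count): deg[1]=1+0=1, deg[2]=1+0=1, deg[3]=1+0=1, deg[4]=1+0=1, deg[5]=1+2=3, deg[6]=1+1=2, deg[7]=1+1=2, deg[8]=1+2=3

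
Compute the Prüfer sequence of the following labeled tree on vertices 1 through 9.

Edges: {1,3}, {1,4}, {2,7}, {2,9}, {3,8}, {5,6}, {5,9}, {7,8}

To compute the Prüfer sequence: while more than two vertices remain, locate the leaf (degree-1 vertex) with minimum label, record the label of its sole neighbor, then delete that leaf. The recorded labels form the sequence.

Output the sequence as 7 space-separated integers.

Answer: 1 3 8 5 9 7 2

Derivation:
Step 1: leaves = {4,6}. Remove smallest leaf 4, emit neighbor 1.
Step 2: leaves = {1,6}. Remove smallest leaf 1, emit neighbor 3.
Step 3: leaves = {3,6}. Remove smallest leaf 3, emit neighbor 8.
Step 4: leaves = {6,8}. Remove smallest leaf 6, emit neighbor 5.
Step 5: leaves = {5,8}. Remove smallest leaf 5, emit neighbor 9.
Step 6: leaves = {8,9}. Remove smallest leaf 8, emit neighbor 7.
Step 7: leaves = {7,9}. Remove smallest leaf 7, emit neighbor 2.
Done: 2 vertices remain (2, 9). Sequence = [1 3 8 5 9 7 2]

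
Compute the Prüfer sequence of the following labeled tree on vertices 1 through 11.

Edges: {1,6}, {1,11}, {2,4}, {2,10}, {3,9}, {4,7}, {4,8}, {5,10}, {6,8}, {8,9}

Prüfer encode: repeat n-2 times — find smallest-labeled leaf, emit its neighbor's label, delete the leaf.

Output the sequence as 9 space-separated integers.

Answer: 9 10 4 8 2 4 8 6 1

Derivation:
Step 1: leaves = {3,5,7,11}. Remove smallest leaf 3, emit neighbor 9.
Step 2: leaves = {5,7,9,11}. Remove smallest leaf 5, emit neighbor 10.
Step 3: leaves = {7,9,10,11}. Remove smallest leaf 7, emit neighbor 4.
Step 4: leaves = {9,10,11}. Remove smallest leaf 9, emit neighbor 8.
Step 5: leaves = {10,11}. Remove smallest leaf 10, emit neighbor 2.
Step 6: leaves = {2,11}. Remove smallest leaf 2, emit neighbor 4.
Step 7: leaves = {4,11}. Remove smallest leaf 4, emit neighbor 8.
Step 8: leaves = {8,11}. Remove smallest leaf 8, emit neighbor 6.
Step 9: leaves = {6,11}. Remove smallest leaf 6, emit neighbor 1.
Done: 2 vertices remain (1, 11). Sequence = [9 10 4 8 2 4 8 6 1]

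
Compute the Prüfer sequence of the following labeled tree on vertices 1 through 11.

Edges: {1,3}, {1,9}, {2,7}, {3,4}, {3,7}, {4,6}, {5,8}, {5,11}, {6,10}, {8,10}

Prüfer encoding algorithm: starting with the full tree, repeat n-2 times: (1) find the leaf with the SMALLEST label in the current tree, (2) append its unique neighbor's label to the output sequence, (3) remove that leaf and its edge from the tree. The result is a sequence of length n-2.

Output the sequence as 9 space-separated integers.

Answer: 7 3 1 3 4 6 10 8 5

Derivation:
Step 1: leaves = {2,9,11}. Remove smallest leaf 2, emit neighbor 7.
Step 2: leaves = {7,9,11}. Remove smallest leaf 7, emit neighbor 3.
Step 3: leaves = {9,11}. Remove smallest leaf 9, emit neighbor 1.
Step 4: leaves = {1,11}. Remove smallest leaf 1, emit neighbor 3.
Step 5: leaves = {3,11}. Remove smallest leaf 3, emit neighbor 4.
Step 6: leaves = {4,11}. Remove smallest leaf 4, emit neighbor 6.
Step 7: leaves = {6,11}. Remove smallest leaf 6, emit neighbor 10.
Step 8: leaves = {10,11}. Remove smallest leaf 10, emit neighbor 8.
Step 9: leaves = {8,11}. Remove smallest leaf 8, emit neighbor 5.
Done: 2 vertices remain (5, 11). Sequence = [7 3 1 3 4 6 10 8 5]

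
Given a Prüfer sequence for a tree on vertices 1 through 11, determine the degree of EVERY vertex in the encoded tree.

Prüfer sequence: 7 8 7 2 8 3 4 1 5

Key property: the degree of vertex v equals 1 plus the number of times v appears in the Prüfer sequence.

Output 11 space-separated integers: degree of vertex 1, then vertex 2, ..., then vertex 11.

p_1 = 7: count[7] becomes 1
p_2 = 8: count[8] becomes 1
p_3 = 7: count[7] becomes 2
p_4 = 2: count[2] becomes 1
p_5 = 8: count[8] becomes 2
p_6 = 3: count[3] becomes 1
p_7 = 4: count[4] becomes 1
p_8 = 1: count[1] becomes 1
p_9 = 5: count[5] becomes 1
Degrees (1 + count): deg[1]=1+1=2, deg[2]=1+1=2, deg[3]=1+1=2, deg[4]=1+1=2, deg[5]=1+1=2, deg[6]=1+0=1, deg[7]=1+2=3, deg[8]=1+2=3, deg[9]=1+0=1, deg[10]=1+0=1, deg[11]=1+0=1

Answer: 2 2 2 2 2 1 3 3 1 1 1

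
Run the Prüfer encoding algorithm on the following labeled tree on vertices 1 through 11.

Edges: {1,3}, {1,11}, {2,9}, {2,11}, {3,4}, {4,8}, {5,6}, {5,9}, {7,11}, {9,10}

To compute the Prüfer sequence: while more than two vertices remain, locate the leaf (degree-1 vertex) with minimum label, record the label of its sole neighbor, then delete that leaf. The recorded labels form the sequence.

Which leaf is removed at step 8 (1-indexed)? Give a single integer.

Answer: 10

Derivation:
Step 1: current leaves = {6,7,8,10}. Remove leaf 6 (neighbor: 5).
Step 2: current leaves = {5,7,8,10}. Remove leaf 5 (neighbor: 9).
Step 3: current leaves = {7,8,10}. Remove leaf 7 (neighbor: 11).
Step 4: current leaves = {8,10}. Remove leaf 8 (neighbor: 4).
Step 5: current leaves = {4,10}. Remove leaf 4 (neighbor: 3).
Step 6: current leaves = {3,10}. Remove leaf 3 (neighbor: 1).
Step 7: current leaves = {1,10}. Remove leaf 1 (neighbor: 11).
Step 8: current leaves = {10,11}. Remove leaf 10 (neighbor: 9).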